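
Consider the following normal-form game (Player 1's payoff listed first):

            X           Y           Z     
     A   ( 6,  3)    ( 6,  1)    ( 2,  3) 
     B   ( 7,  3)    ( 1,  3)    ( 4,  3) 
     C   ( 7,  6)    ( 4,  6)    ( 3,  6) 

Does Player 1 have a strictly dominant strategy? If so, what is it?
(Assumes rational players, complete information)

No strictly dominant strategy exists for Player 1

Work:
A strategy strictly dominates another if it gives a strictly higher payoff against every opponent action. Compare each pair of P1's strategies column-by-column:
  A vs B: [6 vs 7, 6 vs 1, 2 vs 4] → A does not strictly dominate B (column X: 6 ≤ 7)
  A vs C: [6 vs 7, 6 vs 4, 2 vs 3] → A does not strictly dominate C (column X: 6 ≤ 7)
  B vs A: [7 vs 6, 1 vs 6, 4 vs 2] → B does not strictly dominate A (column Y: 1 ≤ 6)
  B vs C: [7 vs 7, 1 vs 4, 4 vs 3] → B does not strictly dominate C (column X: 7 ≤ 7)
  C vs A: [7 vs 6, 4 vs 6, 3 vs 2] → C does not strictly dominate A (column Y: 4 ≤ 6)
  C vs B: [7 vs 7, 4 vs 1, 3 vs 4] → C does not strictly dominate B (column X: 7 ≤ 7)
No single strategy strictly dominates all others → no strictly dominant strategy.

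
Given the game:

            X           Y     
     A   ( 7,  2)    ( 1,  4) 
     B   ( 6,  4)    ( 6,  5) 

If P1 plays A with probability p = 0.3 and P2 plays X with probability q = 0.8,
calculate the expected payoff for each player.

E[P1] = 5.94, E[P2] = 3.66

Work:
E[P1] = p·q·π₁(A,X) + p·(1-q)·π₁(A,Y) + (1-p)·q·π₁(B,X) + (1-p)·(1-q)·π₁(B,Y)
= 0.3·0.8·7 + 0.3·0.2·1 + 0.7·0.8·6 + 0.7·0.2·6
= 5.94

E[P2] = 3.66 (similar calculation)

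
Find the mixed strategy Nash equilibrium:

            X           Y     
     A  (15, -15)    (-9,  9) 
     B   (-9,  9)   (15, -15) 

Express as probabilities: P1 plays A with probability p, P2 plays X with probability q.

p = 0.5, q = 0.5

Work:
Find probabilities that make opponent indifferent:
P2 chooses q to make P1 indifferent between A and B
P1 chooses p to make P2 indifferent between X and Y
Mixed NE: P1 plays (A: 0.5, B: 0.5), P2 plays (X: 0.5, Y: 0.5)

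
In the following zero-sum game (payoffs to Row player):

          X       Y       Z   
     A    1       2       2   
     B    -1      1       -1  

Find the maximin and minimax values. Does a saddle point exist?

Maximin = 1, Minimax = 1, Saddle: True

Work:
Row minimums: [1, -1] → maximin = 1
Column maximums: [1, 2, 2] → minimax = 1
Saddle point exists! Game value = 1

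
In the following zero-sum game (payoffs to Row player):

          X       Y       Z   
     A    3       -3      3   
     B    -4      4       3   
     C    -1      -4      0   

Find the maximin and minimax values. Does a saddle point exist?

Maximin = -3, Minimax = 3, Saddle: False

Work:
Row minimums: [-3, -4, -4] → maximin = -3
Column maximums: [3, 4, 3] → minimax = 3
No saddle point (maximin ≠ minimax). Mixed strategy needed.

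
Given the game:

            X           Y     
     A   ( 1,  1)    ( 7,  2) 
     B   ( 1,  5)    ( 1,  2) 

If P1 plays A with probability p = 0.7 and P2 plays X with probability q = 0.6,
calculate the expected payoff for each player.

E[P1] = 2.68, E[P2] = 2.12

Work:
E[P1] = p·q·π₁(A,X) + p·(1-q)·π₁(A,Y) + (1-p)·q·π₁(B,X) + (1-p)·(1-q)·π₁(B,Y)
= 0.7·0.6·1 + 0.7·0.4·7 + 0.3·0.6·1 + 0.3·0.4·1
= 2.68

E[P2] = 2.12 (similar calculation)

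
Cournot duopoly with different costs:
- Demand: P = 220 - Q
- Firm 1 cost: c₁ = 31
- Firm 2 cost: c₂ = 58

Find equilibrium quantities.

q₁* = 72.0, q₂* = 45.0

Work:
Reaction: q₁ = (220 - 31 - q₂)/2
Reaction: q₂ = (220 - 58 - q₁)/2
Solve simultaneously:
q₁* = (220 - 2×31 + 58)/3 = 72.0
q₂* = (220 - 2×58 + 31)/3 = 45.0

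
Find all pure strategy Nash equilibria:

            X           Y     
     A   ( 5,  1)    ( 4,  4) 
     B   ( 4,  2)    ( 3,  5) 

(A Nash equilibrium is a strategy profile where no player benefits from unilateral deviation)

Nash equilibrium: (A, Y)

Work:
Best responses:
  P1 vs X: payoffs [5, 4] → best response A (payoff 5)
  P1 vs Y: payoffs [4, 3] → best response A (payoff 4)
  P2 vs A: payoffs [1, 4] → best response Y (payoff 4)
  P2 vs B: payoffs [2, 5] → best response Y (payoff 5)
Mutual best responses: (A,Y) → Nash equilibria.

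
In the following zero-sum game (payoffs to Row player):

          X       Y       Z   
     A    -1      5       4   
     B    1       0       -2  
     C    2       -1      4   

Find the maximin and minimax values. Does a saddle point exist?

Maximin = -1, Minimax = 2, Saddle: False

Work:
Row minimums: [-1, -2, -1] → maximin = -1
Column maximums: [2, 5, 4] → minimax = 2
No saddle point (maximin ≠ minimax). Mixed strategy needed.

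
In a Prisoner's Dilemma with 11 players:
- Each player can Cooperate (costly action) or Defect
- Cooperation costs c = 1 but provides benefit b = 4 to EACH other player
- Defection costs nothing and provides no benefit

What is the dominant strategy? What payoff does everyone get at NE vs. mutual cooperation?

Dominant: Defect; NE payoff = 0; Coop payoff = 39

Work:
Defect dominates (saves cost c = 1, benefit to others is external)
NE: All defect → everyone gets 0
If all cooperate: each receives (10)×4 - 1 = 39
Social dilemma: 39 > 0 but NE gives 0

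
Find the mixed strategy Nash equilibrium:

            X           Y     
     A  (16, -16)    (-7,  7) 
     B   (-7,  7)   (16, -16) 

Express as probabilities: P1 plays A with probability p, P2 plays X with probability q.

p = 0.5, q = 0.5

Work:
Find probabilities that make opponent indifferent:
P2 chooses q to make P1 indifferent between A and B
P1 chooses p to make P2 indifferent between X and Y
Mixed NE: P1 plays (A: 0.5, B: 0.5), P2 plays (X: 0.5, Y: 0.5)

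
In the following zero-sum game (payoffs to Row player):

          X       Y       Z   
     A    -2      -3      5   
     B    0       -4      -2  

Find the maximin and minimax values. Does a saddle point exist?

Maximin = -3, Minimax = -3, Saddle: True

Work:
Row minimums: [-3, -4] → maximin = -3
Column maximums: [0, -3, 5] → minimax = -3
Saddle point exists! Game value = -3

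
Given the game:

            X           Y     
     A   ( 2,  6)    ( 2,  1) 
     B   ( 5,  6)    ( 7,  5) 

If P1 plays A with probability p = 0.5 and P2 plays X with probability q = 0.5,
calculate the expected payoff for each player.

E[P1] = 4.0, E[P2] = 4.5

Work:
E[P1] = p·q·π₁(A,X) + p·(1-q)·π₁(A,Y) + (1-p)·q·π₁(B,X) + (1-p)·(1-q)·π₁(B,Y)
= 0.5·0.5·2 + 0.5·0.5·2 + 0.5·0.5·5 + 0.5·0.5·7
= 4.0

E[P2] = 4.5 (similar calculation)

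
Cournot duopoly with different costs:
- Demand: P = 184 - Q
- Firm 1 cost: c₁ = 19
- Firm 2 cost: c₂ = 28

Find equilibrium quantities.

q₁* = 58.0, q₂* = 49.0

Work:
Reaction: q₁ = (184 - 19 - q₂)/2
Reaction: q₂ = (184 - 28 - q₁)/2
Solve simultaneously:
q₁* = (184 - 2×19 + 28)/3 = 58.0
q₂* = (184 - 2×28 + 19)/3 = 49.0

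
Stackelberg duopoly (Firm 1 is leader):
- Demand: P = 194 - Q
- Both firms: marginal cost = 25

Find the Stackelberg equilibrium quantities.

q₁* (leader) = 84.5, q₂* (follower) = 42.25

Work:
Follower's reaction: q₂ = (a - c - q₁)/2
Leader substitutes: π₁ = q₁·(a - q₁ - (a-c-q₁)/2 - c)
FOC: q₁* = (194 - 25)/2 = 84.50
Then: q₂* = (194 - 25 - 84.5)/2 = 42.25
Leader has first-mover advantage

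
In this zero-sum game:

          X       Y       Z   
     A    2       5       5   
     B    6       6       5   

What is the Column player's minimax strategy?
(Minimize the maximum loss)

Column should play Z, value = 5

Work:
Column player minimizes Row's maximum payoff:
Column X: max payoff to Row = 6
Column Y: max payoff to Row = 6
Column Z: max payoff to Row = 5
Minimum is 5, achieved by column Z.
Minimax strategy: Z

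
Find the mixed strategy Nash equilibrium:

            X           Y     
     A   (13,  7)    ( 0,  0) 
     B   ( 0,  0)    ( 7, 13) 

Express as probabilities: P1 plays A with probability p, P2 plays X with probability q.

p = 0.65, q = 0.35

Work:
Find probabilities that make opponent indifferent:
P2 chooses q to make P1 indifferent between A and B
P1 chooses p to make P2 indifferent between X and Y
Mixed NE: P1 plays (A: 0.65, B: 0.35), P2 plays (X: 0.35, Y: 0.65)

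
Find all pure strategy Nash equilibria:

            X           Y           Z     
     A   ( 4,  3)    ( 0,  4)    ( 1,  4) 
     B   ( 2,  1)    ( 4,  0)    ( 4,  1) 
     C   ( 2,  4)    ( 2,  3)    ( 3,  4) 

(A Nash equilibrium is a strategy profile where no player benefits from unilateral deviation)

Nash equilibrium: (B, Z)

Work:
Best responses:
  P1 vs X: payoffs [4, 2, 2] → best response A (payoff 4)
  P1 vs Y: payoffs [0, 4, 2] → best response B (payoff 4)
  P1 vs Z: payoffs [1, 4, 3] → best response B (payoff 4)
  P2 vs A: payoffs [3, 4, 4] → best response Y/Z (payoff 4)
  P2 vs B: payoffs [1, 0, 1] → best response X/Z (payoff 1)
  P2 vs C: payoffs [4, 3, 4] → best response X/Z (payoff 4)
Mutual best responses: (B,Z) → Nash equilibria.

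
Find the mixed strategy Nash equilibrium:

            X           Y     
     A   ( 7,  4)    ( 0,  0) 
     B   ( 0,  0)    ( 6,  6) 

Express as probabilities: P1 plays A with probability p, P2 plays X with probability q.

p = 0.6, q = 0.4615

Work:
Find probabilities that make opponent indifferent:
P2 chooses q to make P1 indifferent between A and B
P1 chooses p to make P2 indifferent between X and Y
Mixed NE: P1 plays (A: 0.6, B: 0.4), P2 plays (X: 0.4615, Y: 0.5385)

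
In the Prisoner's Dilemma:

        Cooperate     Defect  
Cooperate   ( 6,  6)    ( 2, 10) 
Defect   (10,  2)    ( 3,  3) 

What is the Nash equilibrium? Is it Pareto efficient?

(Defect, Defect) is NE; not Pareto efficient

Work:
Defect dominates Cooperate for both players:
If P2 cooperates: Defect (10) > Cooperate (6)
If P2 defects: Defect (3) > Cooperate (2)
NE: (Defect, Defect) with payoff (3, 3)
But (Cooperate, Cooperate) = (6, 6) Pareto dominates (3, 3)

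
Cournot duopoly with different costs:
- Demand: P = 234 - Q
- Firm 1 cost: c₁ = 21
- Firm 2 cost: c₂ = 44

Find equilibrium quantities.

q₁* = 78.67, q₂* = 55.67

Work:
Reaction: q₁ = (234 - 21 - q₂)/2
Reaction: q₂ = (234 - 44 - q₁)/2
Solve simultaneously:
q₁* = (234 - 2×21 + 44)/3 = 78.67
q₂* = (234 - 2×44 + 21)/3 = 55.67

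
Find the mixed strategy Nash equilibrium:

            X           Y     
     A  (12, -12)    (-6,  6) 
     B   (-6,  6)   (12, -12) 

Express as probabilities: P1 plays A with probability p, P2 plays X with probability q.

p = 0.5, q = 0.5

Work:
Find probabilities that make opponent indifferent:
P2 chooses q to make P1 indifferent between A and B
P1 chooses p to make P2 indifferent between X and Y
Mixed NE: P1 plays (A: 0.5, B: 0.5), P2 plays (X: 0.5, Y: 0.5)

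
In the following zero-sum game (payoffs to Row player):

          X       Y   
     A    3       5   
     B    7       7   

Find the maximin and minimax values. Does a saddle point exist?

Maximin = 7, Minimax = 7, Saddle: True

Work:
Row minimums: [3, 7] → maximin = 7
Column maximums: [7, 7] → minimax = 7
Saddle point exists! Game value = 7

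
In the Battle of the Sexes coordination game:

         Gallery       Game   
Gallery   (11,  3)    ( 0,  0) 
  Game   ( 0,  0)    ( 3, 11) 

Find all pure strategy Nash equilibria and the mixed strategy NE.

Pure NE: (Gallery, Gallery) and (Game, Game); Mixed NE: p = 0.7857, q = 0.2143

Work:
Check pure NE:
(Gallery, Gallery): (11, 3) - no unilateral deviation beneficial
(Game, Game): (3, 11) - no unilateral deviation beneficial
Mixed NE: P1 plays Gallery with p = 0.7857, P2 plays Gallery with q = 0.2143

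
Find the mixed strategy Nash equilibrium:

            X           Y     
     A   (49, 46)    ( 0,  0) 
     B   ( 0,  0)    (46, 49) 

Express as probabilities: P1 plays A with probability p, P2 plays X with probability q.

p = 0.5158, q = 0.4842

Work:
Find probabilities that make opponent indifferent:
P2 chooses q to make P1 indifferent between A and B
P1 chooses p to make P2 indifferent between X and Y
Mixed NE: P1 plays (A: 0.5158, B: 0.4842), P2 plays (X: 0.4842, Y: 0.5158)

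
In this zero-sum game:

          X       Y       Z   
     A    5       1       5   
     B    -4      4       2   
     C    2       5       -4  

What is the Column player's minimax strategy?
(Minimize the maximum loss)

Column should play X or Y or Z (all achieve the minimum), value = 5

Work:
Column player minimizes Row's maximum payoff:
Column X: max payoff to Row = 5
Column Y: max payoff to Row = 5
Column Z: max payoff to Row = 5
Minimum is 5, achieved by columns X, Y, Z (tied).
Each of X or Y or Z is a minimax strategy.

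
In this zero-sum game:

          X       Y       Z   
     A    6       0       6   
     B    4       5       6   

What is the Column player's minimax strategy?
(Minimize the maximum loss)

Column should play Y, value = 5

Work:
Column player minimizes Row's maximum payoff:
Column X: max payoff to Row = 6
Column Y: max payoff to Row = 5
Column Z: max payoff to Row = 6
Minimum is 5, achieved by column Y.
Minimax strategy: Y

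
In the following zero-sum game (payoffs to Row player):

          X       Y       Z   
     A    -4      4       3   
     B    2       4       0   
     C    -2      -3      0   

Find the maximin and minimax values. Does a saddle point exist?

Maximin = 0, Minimax = 2, Saddle: False

Work:
Row minimums: [-4, 0, -3] → maximin = 0
Column maximums: [2, 4, 3] → minimax = 2
No saddle point (maximin ≠ minimax). Mixed strategy needed.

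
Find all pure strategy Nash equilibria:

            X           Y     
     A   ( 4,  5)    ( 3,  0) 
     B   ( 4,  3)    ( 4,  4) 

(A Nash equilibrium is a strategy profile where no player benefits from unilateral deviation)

Nash equilibrium: (A, X), (B, Y)

Work:
Best responses:
  P1 vs X: payoffs [4, 4] → best response A/B (payoff 4)
  P1 vs Y: payoffs [3, 4] → best response B (payoff 4)
  P2 vs A: payoffs [5, 0] → best response X (payoff 5)
  P2 vs B: payoffs [3, 4] → best response Y (payoff 4)
Mutual best responses: (A,X), (B,Y) → Nash equilibria.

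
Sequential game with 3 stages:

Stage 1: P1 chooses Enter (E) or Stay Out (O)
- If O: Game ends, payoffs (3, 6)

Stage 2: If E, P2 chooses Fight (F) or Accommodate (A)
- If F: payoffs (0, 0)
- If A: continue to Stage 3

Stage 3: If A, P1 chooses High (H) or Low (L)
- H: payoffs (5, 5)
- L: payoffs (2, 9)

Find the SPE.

SPE: (E, A, H); Outcome (5, 5)

Work:
Stage 3: P1 chooses H (5 vs 2)
Stage 2: P2: F->0, A->5 (anticipating H). Choose A
Stage 1: P1: O->3, E->5 (anticipating A, H). Choose E
SPE path: E -> A -> H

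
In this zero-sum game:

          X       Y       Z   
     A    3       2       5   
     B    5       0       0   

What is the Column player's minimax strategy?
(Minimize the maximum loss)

Column should play Y, value = 2

Work:
Column player minimizes Row's maximum payoff:
Column X: max payoff to Row = 5
Column Y: max payoff to Row = 2
Column Z: max payoff to Row = 5
Minimum is 2, achieved by column Y.
Minimax strategy: Y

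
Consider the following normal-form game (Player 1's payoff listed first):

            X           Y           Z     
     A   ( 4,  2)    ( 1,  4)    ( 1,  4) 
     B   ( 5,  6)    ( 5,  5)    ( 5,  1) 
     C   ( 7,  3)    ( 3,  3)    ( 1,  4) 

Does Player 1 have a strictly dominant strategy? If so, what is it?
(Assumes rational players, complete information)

No strictly dominant strategy exists for Player 1

Work:
A strategy strictly dominates another if it gives a strictly higher payoff against every opponent action. Compare each pair of P1's strategies column-by-column:
  A vs B: [4 vs 5, 1 vs 5, 1 vs 5] → A does not strictly dominate B (column X: 4 ≤ 5)
  A vs C: [4 vs 7, 1 vs 3, 1 vs 1] → A does not strictly dominate C (column X: 4 ≤ 7)
  B vs A: [5 vs 4, 5 vs 1, 5 vs 1] → B strictly dominates A
  B vs C: [5 vs 7, 5 vs 3, 5 vs 1] → B does not strictly dominate C (column X: 5 ≤ 7)
  C vs A: [7 vs 4, 3 vs 1, 1 vs 1] → C does not strictly dominate A (column Z: 1 ≤ 1)
  C vs B: [7 vs 5, 3 vs 5, 1 vs 5] → C does not strictly dominate B (column Y: 3 ≤ 5)
No single strategy strictly dominates all others → no strictly dominant strategy.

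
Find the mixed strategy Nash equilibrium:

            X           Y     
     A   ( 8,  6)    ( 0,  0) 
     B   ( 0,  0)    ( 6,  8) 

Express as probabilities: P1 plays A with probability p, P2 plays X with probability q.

p = 0.5714, q = 0.4286

Work:
Find probabilities that make opponent indifferent:
P2 chooses q to make P1 indifferent between A and B
P1 chooses p to make P2 indifferent between X and Y
Mixed NE: P1 plays (A: 0.5714, B: 0.4286), P2 plays (X: 0.4286, Y: 0.5714)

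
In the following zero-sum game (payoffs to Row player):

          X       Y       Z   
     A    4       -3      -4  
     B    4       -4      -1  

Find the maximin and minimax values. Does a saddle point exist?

Maximin = -4, Minimax = -3, Saddle: False

Work:
Row minimums: [-4, -4] → maximin = -4
Column maximums: [4, -3, -1] → minimax = -3
No saddle point (maximin ≠ minimax). Mixed strategy needed.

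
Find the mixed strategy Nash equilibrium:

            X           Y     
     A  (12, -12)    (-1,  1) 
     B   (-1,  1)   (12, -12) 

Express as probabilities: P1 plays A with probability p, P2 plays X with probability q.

p = 0.5, q = 0.5

Work:
Find probabilities that make opponent indifferent:
P2 chooses q to make P1 indifferent between A and B
P1 chooses p to make P2 indifferent between X and Y
Mixed NE: P1 plays (A: 0.5, B: 0.5), P2 plays (X: 0.5, Y: 0.5)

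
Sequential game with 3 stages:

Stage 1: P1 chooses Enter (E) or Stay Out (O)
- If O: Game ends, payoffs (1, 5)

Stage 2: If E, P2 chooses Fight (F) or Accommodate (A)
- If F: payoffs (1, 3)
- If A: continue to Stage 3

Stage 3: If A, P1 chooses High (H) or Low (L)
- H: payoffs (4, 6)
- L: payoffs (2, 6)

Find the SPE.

SPE: (E, A, H); Outcome (4, 6)

Work:
Stage 3: P1 chooses H (4 vs 2)
Stage 2: P2: F->3, A->6 (anticipating H). Choose A
Stage 1: P1: O->1, E->4 (anticipating A, H). Choose E
SPE path: E -> A -> H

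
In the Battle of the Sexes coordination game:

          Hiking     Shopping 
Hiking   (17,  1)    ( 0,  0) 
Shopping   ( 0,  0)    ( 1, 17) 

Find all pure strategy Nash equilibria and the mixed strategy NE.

Pure NE: (Hiking, Hiking) and (Shopping, Shopping); Mixed NE: p = 0.9444, q = 0.0556

Work:
Check pure NE:
(Hiking, Hiking): (17, 1) - no unilateral deviation beneficial
(Shopping, Shopping): (1, 17) - no unilateral deviation beneficial
Mixed NE: P1 plays Hiking with p = 0.9444, P2 plays Hiking with q = 0.0556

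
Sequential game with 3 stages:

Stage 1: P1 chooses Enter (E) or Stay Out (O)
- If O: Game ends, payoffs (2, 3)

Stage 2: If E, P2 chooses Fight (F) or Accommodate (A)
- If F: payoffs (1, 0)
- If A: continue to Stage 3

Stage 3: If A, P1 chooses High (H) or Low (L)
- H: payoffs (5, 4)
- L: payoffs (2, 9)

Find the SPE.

SPE: (E, A, H); Outcome (5, 4)

Work:
Stage 3: P1 chooses H (5 vs 2)
Stage 2: P2: F->0, A->4 (anticipating H). Choose A
Stage 1: P1: O->2, E->5 (anticipating A, H). Choose E
SPE path: E -> A -> H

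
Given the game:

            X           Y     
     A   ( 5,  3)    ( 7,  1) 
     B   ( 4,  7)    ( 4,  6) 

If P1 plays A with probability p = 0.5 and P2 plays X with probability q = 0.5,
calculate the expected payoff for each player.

E[P1] = 5.0, E[P2] = 4.25

Work:
E[P1] = p·q·π₁(A,X) + p·(1-q)·π₁(A,Y) + (1-p)·q·π₁(B,X) + (1-p)·(1-q)·π₁(B,Y)
= 0.5·0.5·5 + 0.5·0.5·7 + 0.5·0.5·4 + 0.5·0.5·4
= 5.0

E[P2] = 4.25 (similar calculation)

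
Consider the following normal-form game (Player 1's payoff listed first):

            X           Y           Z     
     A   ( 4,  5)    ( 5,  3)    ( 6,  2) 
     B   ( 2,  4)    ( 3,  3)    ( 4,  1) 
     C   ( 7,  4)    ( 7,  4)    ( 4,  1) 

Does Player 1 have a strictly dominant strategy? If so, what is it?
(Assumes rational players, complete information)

No strictly dominant strategy exists for Player 1

Work:
A strategy strictly dominates another if it gives a strictly higher payoff against every opponent action. Compare each pair of P1's strategies column-by-column:
  A vs B: [4 vs 2, 5 vs 3, 6 vs 4] → A strictly dominates B
  A vs C: [4 vs 7, 5 vs 7, 6 vs 4] → A does not strictly dominate C (column X: 4 ≤ 7)
  B vs A: [2 vs 4, 3 vs 5, 4 vs 6] → B does not strictly dominate A (column X: 2 ≤ 4)
  B vs C: [2 vs 7, 3 vs 7, 4 vs 4] → B does not strictly dominate C (column X: 2 ≤ 7)
  C vs A: [7 vs 4, 7 vs 5, 4 vs 6] → C does not strictly dominate A (column Z: 4 ≤ 6)
  C vs B: [7 vs 2, 7 vs 3, 4 vs 4] → C does not strictly dominate B (column Z: 4 ≤ 4)
No single strategy strictly dominates all others → no strictly dominant strategy.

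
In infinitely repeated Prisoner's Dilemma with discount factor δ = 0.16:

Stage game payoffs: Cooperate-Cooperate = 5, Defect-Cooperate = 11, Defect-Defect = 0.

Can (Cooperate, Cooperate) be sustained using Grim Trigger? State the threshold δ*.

δ* = 0.5455; since δ = 0.16 < 0.5455, cooperation cannot be sustained

Work:
For Grim Trigger:
Cooperate forever: 5/(1-δ)
Defect then punished: 11 + 0·δ/(1-δ)
Need: 5/(1-δ) ≥ 11 + 0·δ/(1-δ)
Solving: δ ≥ (T-R)/(T-P) = (11-5)/(11-0) = 0.5455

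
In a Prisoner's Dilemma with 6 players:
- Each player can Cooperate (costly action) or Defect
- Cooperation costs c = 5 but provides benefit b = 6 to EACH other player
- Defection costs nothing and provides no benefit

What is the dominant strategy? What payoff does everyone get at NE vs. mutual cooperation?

Dominant: Defect; NE payoff = 0; Coop payoff = 25

Work:
Defect dominates (saves cost c = 5, benefit to others is external)
NE: All defect → everyone gets 0
If all cooperate: each receives (5)×6 - 5 = 25
Social dilemma: 25 > 0 but NE gives 0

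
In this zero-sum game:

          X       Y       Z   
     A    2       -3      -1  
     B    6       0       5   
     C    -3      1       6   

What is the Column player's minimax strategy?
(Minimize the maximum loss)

Column should play Y, value = 1

Work:
Column player minimizes Row's maximum payoff:
Column X: max payoff to Row = 6
Column Y: max payoff to Row = 1
Column Z: max payoff to Row = 6
Minimum is 1, achieved by column Y.
Minimax strategy: Y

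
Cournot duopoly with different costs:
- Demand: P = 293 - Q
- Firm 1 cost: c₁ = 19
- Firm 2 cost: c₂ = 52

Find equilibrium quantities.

q₁* = 102.33, q₂* = 69.33

Work:
Reaction: q₁ = (293 - 19 - q₂)/2
Reaction: q₂ = (293 - 52 - q₁)/2
Solve simultaneously:
q₁* = (293 - 2×19 + 52)/3 = 102.33
q₂* = (293 - 2×52 + 19)/3 = 69.33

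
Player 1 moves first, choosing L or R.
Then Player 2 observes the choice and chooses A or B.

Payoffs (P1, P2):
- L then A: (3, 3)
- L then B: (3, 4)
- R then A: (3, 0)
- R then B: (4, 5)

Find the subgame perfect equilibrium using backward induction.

P1 plays R, P2 plays B after L and B after R; Payoff (4, 5)

Work:
Backward induction:
After L: P2 chooses B → P1 gets 3
After R: P2 chooses B → P1 gets 4
P1 chooses R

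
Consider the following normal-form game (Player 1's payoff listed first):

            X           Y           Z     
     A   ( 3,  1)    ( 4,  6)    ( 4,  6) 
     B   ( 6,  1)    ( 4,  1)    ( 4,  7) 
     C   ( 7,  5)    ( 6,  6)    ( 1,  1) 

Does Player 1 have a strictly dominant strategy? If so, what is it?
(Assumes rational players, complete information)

No strictly dominant strategy exists for Player 1

Work:
A strategy strictly dominates another if it gives a strictly higher payoff against every opponent action. Compare each pair of P1's strategies column-by-column:
  A vs B: [3 vs 6, 4 vs 4, 4 vs 4] → A does not strictly dominate B (column X: 3 ≤ 6)
  A vs C: [3 vs 7, 4 vs 6, 4 vs 1] → A does not strictly dominate C (column X: 3 ≤ 7)
  B vs A: [6 vs 3, 4 vs 4, 4 vs 4] → B does not strictly dominate A (column Y: 4 ≤ 4)
  B vs C: [6 vs 7, 4 vs 6, 4 vs 1] → B does not strictly dominate C (column X: 6 ≤ 7)
  C vs A: [7 vs 3, 6 vs 4, 1 vs 4] → C does not strictly dominate A (column Z: 1 ≤ 4)
  C vs B: [7 vs 6, 6 vs 4, 1 vs 4] → C does not strictly dominate B (column Z: 1 ≤ 4)
No single strategy strictly dominates all others → no strictly dominant strategy.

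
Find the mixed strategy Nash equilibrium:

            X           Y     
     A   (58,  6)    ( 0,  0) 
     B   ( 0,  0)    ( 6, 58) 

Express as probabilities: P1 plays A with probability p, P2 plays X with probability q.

p = 0.9062, q = 0.0938

Work:
Find probabilities that make opponent indifferent:
P2 chooses q to make P1 indifferent between A and B
P1 chooses p to make P2 indifferent between X and Y
Mixed NE: P1 plays (A: 0.9062, B: 0.0938), P2 plays (X: 0.0938, Y: 0.9062)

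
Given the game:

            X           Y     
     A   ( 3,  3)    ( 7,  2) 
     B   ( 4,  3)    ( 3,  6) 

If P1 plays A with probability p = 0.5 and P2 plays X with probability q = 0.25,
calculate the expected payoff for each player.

E[P1] = 4.625, E[P2] = 3.75

Work:
E[P1] = p·q·π₁(A,X) + p·(1-q)·π₁(A,Y) + (1-p)·q·π₁(B,X) + (1-p)·(1-q)·π₁(B,Y)
= 0.5·0.25·3 + 0.5·0.75·7 + 0.5·0.25·4 + 0.5·0.75·3
= 4.625

E[P2] = 3.75 (similar calculation)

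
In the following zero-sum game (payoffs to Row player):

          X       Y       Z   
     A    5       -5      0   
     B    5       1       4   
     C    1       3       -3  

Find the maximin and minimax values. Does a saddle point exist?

Maximin = 1, Minimax = 3, Saddle: False

Work:
Row minimums: [-5, 1, -3] → maximin = 1
Column maximums: [5, 3, 4] → minimax = 3
No saddle point (maximin ≠ minimax). Mixed strategy needed.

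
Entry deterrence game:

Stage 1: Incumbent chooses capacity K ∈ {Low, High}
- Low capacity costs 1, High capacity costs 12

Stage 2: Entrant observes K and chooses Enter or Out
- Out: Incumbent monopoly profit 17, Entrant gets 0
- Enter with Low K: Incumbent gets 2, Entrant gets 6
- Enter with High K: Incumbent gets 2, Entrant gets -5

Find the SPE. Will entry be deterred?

SPE: (High, Enter|Low, Out|High); Entry deterred. Incumbent net profit = 5

Work:
After Low K: Entrant enters (6 > 0)
After High K: Entrant stays out (-5 < 0)
Incumbent: Low → 2−1=1, High → 17−12=5
Incumbent chooses High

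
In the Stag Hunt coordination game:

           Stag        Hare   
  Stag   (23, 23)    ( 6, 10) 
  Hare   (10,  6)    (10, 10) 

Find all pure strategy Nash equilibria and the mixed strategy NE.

Pure NE: (Stag, Stag) and (Hare, Hare); Mixed NE: p = 0.2353, q = 0.2353

Work:
Check pure NE:
(Stag, Stag): (23, 23) - no unilateral deviation beneficial
(Hare, Hare): (10, 10) - no unilateral deviation beneficial
Mixed NE: P1 plays Stag with p = 0.2353, P2 plays Stag with q = 0.2353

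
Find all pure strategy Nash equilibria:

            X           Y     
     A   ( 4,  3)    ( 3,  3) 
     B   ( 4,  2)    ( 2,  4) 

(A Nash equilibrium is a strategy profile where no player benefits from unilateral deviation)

Nash equilibrium: (A, X), (A, Y)

Work:
Best responses:
  P1 vs X: payoffs [4, 4] → best response A/B (payoff 4)
  P1 vs Y: payoffs [3, 2] → best response A (payoff 3)
  P2 vs A: payoffs [3, 3] → best response X/Y (payoff 3)
  P2 vs B: payoffs [2, 4] → best response Y (payoff 4)
Mutual best responses: (A,X), (A,Y) → Nash equilibria.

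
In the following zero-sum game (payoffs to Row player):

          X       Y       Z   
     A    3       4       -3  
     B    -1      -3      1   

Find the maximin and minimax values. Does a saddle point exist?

Maximin = -3, Minimax = 1, Saddle: False

Work:
Row minimums: [-3, -3] → maximin = -3
Column maximums: [3, 4, 1] → minimax = 1
No saddle point (maximin ≠ minimax). Mixed strategy needed.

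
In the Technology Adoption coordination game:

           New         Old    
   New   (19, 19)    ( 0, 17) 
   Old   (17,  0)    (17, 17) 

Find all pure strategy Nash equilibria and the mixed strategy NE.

Pure NE: (New, New) and (Old, Old); Mixed NE: p = 0.8947, q = 0.8947

Work:
Check pure NE:
(New, New): (19, 19) - no unilateral deviation beneficial
(Old, Old): (17, 17) - no unilateral deviation beneficial
Mixed NE: P1 plays New with p = 0.8947, P2 plays New with q = 0.8947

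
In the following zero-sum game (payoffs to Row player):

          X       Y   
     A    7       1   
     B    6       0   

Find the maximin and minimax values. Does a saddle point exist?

Maximin = 1, Minimax = 1, Saddle: True

Work:
Row minimums: [1, 0] → maximin = 1
Column maximums: [7, 1] → minimax = 1
Saddle point exists! Game value = 1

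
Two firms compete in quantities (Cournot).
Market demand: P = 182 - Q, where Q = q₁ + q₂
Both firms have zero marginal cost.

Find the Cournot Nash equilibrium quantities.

q₁* = q₂* = 60.67; P* = 60.67

Work:
Profit: π_i = P·q_i = (a - q_i - q_j)·q_i
FOC: ∂π_i/∂q_i = a - 2q_i - q_j = 0
Reaction function: q_i = (182 - q_j)/2
Symmetry: q* = 182/3 = 60.67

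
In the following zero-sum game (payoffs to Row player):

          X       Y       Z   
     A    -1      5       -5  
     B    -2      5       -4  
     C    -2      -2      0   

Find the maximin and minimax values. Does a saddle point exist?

Maximin = -2, Minimax = -1, Saddle: False

Work:
Row minimums: [-5, -4, -2] → maximin = -2
Column maximums: [-1, 5, 0] → minimax = -1
No saddle point (maximin ≠ minimax). Mixed strategy needed.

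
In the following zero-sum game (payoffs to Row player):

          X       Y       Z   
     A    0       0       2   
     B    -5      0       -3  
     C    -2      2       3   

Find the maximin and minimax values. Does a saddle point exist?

Maximin = 0, Minimax = 0, Saddle: True

Work:
Row minimums: [0, -5, -2] → maximin = 0
Column maximums: [0, 2, 3] → minimax = 0
Saddle point exists! Game value = 0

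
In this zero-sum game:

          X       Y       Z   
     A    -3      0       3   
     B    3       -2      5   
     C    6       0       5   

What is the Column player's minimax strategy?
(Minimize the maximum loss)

Column should play Y, value = 0

Work:
Column player minimizes Row's maximum payoff:
Column X: max payoff to Row = 6
Column Y: max payoff to Row = 0
Column Z: max payoff to Row = 5
Minimum is 0, achieved by column Y.
Minimax strategy: Y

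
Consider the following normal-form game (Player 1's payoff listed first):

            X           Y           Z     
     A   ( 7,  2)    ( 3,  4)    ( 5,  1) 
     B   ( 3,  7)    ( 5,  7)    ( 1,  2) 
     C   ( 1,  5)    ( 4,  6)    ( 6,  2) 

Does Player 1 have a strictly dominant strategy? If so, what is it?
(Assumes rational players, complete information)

No strictly dominant strategy exists for Player 1

Work:
A strategy strictly dominates another if it gives a strictly higher payoff against every opponent action. Compare each pair of P1's strategies column-by-column:
  A vs B: [7 vs 3, 3 vs 5, 5 vs 1] → A does not strictly dominate B (column Y: 3 ≤ 5)
  A vs C: [7 vs 1, 3 vs 4, 5 vs 6] → A does not strictly dominate C (column Y: 3 ≤ 4)
  B vs A: [3 vs 7, 5 vs 3, 1 vs 5] → B does not strictly dominate A (column X: 3 ≤ 7)
  B vs C: [3 vs 1, 5 vs 4, 1 vs 6] → B does not strictly dominate C (column Z: 1 ≤ 6)
  C vs A: [1 vs 7, 4 vs 3, 6 vs 5] → C does not strictly dominate A (column X: 1 ≤ 7)
  C vs B: [1 vs 3, 4 vs 5, 6 vs 1] → C does not strictly dominate B (column X: 1 ≤ 3)
No single strategy strictly dominates all others → no strictly dominant strategy.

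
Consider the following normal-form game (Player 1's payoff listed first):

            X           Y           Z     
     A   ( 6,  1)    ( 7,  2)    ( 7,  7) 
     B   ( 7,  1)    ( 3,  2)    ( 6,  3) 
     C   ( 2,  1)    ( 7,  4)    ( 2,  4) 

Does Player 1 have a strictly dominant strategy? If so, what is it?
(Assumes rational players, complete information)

No strictly dominant strategy exists for Player 1

Work:
A strategy strictly dominates another if it gives a strictly higher payoff against every opponent action. Compare each pair of P1's strategies column-by-column:
  A vs B: [6 vs 7, 7 vs 3, 7 vs 6] → A does not strictly dominate B (column X: 6 ≤ 7)
  A vs C: [6 vs 2, 7 vs 7, 7 vs 2] → A does not strictly dominate C (column Y: 7 ≤ 7)
  B vs A: [7 vs 6, 3 vs 7, 6 vs 7] → B does not strictly dominate A (column Y: 3 ≤ 7)
  B vs C: [7 vs 2, 3 vs 7, 6 vs 2] → B does not strictly dominate C (column Y: 3 ≤ 7)
  C vs A: [2 vs 6, 7 vs 7, 2 vs 7] → C does not strictly dominate A (column X: 2 ≤ 6)
  C vs B: [2 vs 7, 7 vs 3, 2 vs 6] → C does not strictly dominate B (column X: 2 ≤ 7)
No single strategy strictly dominates all others → no strictly dominant strategy.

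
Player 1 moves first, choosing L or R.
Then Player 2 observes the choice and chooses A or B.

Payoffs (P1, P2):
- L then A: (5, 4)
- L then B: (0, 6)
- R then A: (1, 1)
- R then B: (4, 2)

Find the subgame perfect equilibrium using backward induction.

P1 plays R, P2 plays B after L and B after R; Payoff (4, 2)

Work:
Backward induction:
After L: P2 chooses B → P1 gets 0
After R: P2 chooses B → P1 gets 4
P1 chooses R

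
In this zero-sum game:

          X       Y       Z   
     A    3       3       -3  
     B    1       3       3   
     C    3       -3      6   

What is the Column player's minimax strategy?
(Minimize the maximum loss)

Column should play X or Y (all achieve the minimum), value = 3

Work:
Column player minimizes Row's maximum payoff:
Column X: max payoff to Row = 3
Column Y: max payoff to Row = 3
Column Z: max payoff to Row = 6
Minimum is 3, achieved by columns X, Y (tied).
Each of X or Y is a minimax strategy.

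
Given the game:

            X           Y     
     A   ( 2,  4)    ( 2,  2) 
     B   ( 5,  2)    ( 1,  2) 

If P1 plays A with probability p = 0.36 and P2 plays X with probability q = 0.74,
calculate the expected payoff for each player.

E[P1] = 3.2544, E[P2] = 2.5328

Work:
E[P1] = p·q·π₁(A,X) + p·(1-q)·π₁(A,Y) + (1-p)·q·π₁(B,X) + (1-p)·(1-q)·π₁(B,Y)
= 0.36·0.74·2 + 0.36·0.26·2 + 0.64·0.74·5 + 0.64·0.26·1
= 3.2544

E[P2] = 2.5328 (similar calculation)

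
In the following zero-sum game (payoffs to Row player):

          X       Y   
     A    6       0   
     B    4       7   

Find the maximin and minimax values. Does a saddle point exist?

Maximin = 4, Minimax = 6, Saddle: False

Work:
Row minimums: [0, 4] → maximin = 4
Column maximums: [6, 7] → minimax = 6
No saddle point (maximin ≠ minimax). Mixed strategy needed.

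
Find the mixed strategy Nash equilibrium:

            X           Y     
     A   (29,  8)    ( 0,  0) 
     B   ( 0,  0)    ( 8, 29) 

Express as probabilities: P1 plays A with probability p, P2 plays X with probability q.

p = 0.7838, q = 0.2162

Work:
Find probabilities that make opponent indifferent:
P2 chooses q to make P1 indifferent between A and B
P1 chooses p to make P2 indifferent between X and Y
Mixed NE: P1 plays (A: 0.7838, B: 0.2162), P2 plays (X: 0.2162, Y: 0.7838)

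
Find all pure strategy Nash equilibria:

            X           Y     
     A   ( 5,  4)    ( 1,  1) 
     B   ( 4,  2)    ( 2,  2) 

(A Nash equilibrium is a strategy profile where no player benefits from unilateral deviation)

Nash equilibrium: (A, X), (B, Y)

Work:
Best responses:
  P1 vs X: payoffs [5, 4] → best response A (payoff 5)
  P1 vs Y: payoffs [1, 2] → best response B (payoff 2)
  P2 vs A: payoffs [4, 1] → best response X (payoff 4)
  P2 vs B: payoffs [2, 2] → best response X/Y (payoff 2)
Mutual best responses: (A,X), (B,Y) → Nash equilibria.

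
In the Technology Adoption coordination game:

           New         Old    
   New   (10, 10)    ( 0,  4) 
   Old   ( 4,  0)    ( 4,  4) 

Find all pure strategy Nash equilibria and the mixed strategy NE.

Pure NE: (New, New) and (Old, Old); Mixed NE: p = 0.4, q = 0.4

Work:
Check pure NE:
(New, New): (10, 10) - no unilateral deviation beneficial
(Old, Old): (4, 4) - no unilateral deviation beneficial
Mixed NE: P1 plays New with p = 0.4, P2 plays New with q = 0.4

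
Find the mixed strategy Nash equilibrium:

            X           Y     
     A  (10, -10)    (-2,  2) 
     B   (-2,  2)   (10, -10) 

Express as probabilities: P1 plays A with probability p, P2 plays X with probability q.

p = 0.5, q = 0.5

Work:
Find probabilities that make opponent indifferent:
P2 chooses q to make P1 indifferent between A and B
P1 chooses p to make P2 indifferent between X and Y
Mixed NE: P1 plays (A: 0.5, B: 0.5), P2 plays (X: 0.5, Y: 0.5)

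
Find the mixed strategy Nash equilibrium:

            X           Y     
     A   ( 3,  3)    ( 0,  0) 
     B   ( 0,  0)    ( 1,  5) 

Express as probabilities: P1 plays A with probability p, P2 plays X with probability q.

p = 0.625, q = 0.25

Work:
Find probabilities that make opponent indifferent:
P2 chooses q to make P1 indifferent between A and B
P1 chooses p to make P2 indifferent between X and Y
Mixed NE: P1 plays (A: 0.625, B: 0.375), P2 plays (X: 0.25, Y: 0.75)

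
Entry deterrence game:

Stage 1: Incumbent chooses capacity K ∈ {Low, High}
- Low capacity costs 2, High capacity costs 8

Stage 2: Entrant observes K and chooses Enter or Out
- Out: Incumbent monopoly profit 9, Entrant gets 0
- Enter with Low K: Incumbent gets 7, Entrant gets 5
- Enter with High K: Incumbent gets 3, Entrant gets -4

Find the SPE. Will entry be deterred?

SPE: (Low, Enter|Low, Out|High); Entry not deterred. Incumbent net profit = 5, Entrant gets 5

Work:
After Low K: Entrant enters (5 > 0)
After High K: Entrant stays out (-4 < 0)
Incumbent: Low → 7−2=5, High → 9−8=1
Incumbent chooses Low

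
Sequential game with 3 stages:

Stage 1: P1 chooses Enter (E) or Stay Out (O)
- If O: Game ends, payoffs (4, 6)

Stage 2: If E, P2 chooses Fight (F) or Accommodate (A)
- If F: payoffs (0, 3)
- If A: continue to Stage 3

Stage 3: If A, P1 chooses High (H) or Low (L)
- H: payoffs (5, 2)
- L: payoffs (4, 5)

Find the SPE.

SPE: (O, F, H); Outcome (4, 6)

Work:
Stage 3: P1 chooses H (5 vs 4)
Stage 2: P2: F->3, A->2 (anticipating H). Choose F
Stage 1: P1: O->4, E->0 (anticipating F, H). Choose O
SPE path: O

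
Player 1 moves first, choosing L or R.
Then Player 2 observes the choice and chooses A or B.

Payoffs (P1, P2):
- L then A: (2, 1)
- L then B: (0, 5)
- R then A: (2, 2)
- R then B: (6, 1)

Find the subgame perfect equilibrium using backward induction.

P1 plays R, P2 plays B after L and A after R; Payoff (2, 2)

Work:
Backward induction:
After L: P2 chooses B → P1 gets 0
After R: P2 chooses A → P1 gets 2
P1 chooses R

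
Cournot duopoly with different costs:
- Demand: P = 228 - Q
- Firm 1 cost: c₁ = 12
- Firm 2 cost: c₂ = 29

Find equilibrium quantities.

q₁* = 77.67, q₂* = 60.67

Work:
Reaction: q₁ = (228 - 12 - q₂)/2
Reaction: q₂ = (228 - 29 - q₁)/2
Solve simultaneously:
q₁* = (228 - 2×12 + 29)/3 = 77.67
q₂* = (228 - 2×29 + 12)/3 = 60.67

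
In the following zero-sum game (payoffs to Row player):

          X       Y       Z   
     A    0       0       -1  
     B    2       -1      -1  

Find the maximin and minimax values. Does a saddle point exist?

Maximin = -1, Minimax = -1, Saddle: True

Work:
Row minimums: [-1, -1] → maximin = -1
Column maximums: [2, 0, -1] → minimax = -1
Saddle point exists! Game value = -1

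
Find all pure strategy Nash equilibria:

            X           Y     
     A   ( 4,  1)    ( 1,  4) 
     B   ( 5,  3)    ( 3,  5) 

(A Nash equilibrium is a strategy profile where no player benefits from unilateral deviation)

Nash equilibrium: (B, Y)

Work:
Best responses:
  P1 vs X: payoffs [4, 5] → best response B (payoff 5)
  P1 vs Y: payoffs [1, 3] → best response B (payoff 3)
  P2 vs A: payoffs [1, 4] → best response Y (payoff 4)
  P2 vs B: payoffs [3, 5] → best response Y (payoff 5)
Mutual best responses: (B,Y) → Nash equilibria.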